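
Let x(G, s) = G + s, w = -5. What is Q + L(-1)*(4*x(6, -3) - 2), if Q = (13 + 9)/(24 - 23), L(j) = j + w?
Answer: -38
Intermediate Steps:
L(j) = -5 + j (L(j) = j - 5 = -5 + j)
Q = 22 (Q = 22/1 = 22*1 = 22)
Q + L(-1)*(4*x(6, -3) - 2) = 22 + (-5 - 1)*(4*(6 - 3) - 2) = 22 - 6*(4*3 - 2) = 22 - 6*(12 - 2) = 22 - 6*10 = 22 - 60 = -38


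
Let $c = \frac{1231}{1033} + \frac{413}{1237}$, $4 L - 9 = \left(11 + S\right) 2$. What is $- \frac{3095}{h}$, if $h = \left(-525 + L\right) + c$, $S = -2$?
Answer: $\frac{15819423980}{2641125429} \approx 5.9897$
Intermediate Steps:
$L = \frac{27}{4}$ ($L = \frac{9}{4} + \frac{\left(11 - 2\right) 2}{4} = \frac{9}{4} + \frac{9 \cdot 2}{4} = \frac{9}{4} + \frac{1}{4} \cdot 18 = \frac{9}{4} + \frac{9}{2} = \frac{27}{4} \approx 6.75$)
$c = \frac{1949376}{1277821}$ ($c = 1231 \cdot \frac{1}{1033} + 413 \cdot \frac{1}{1237} = \frac{1231}{1033} + \frac{413}{1237} = \frac{1949376}{1277821} \approx 1.5255$)
$h = - \frac{2641125429}{5111284}$ ($h = \left(-525 + \frac{27}{4}\right) + \frac{1949376}{1277821} = - \frac{2073}{4} + \frac{1949376}{1277821} = - \frac{2641125429}{5111284} \approx -516.72$)
$- \frac{3095}{h} = - \frac{3095}{- \frac{2641125429}{5111284}} = \left(-3095\right) \left(- \frac{5111284}{2641125429}\right) = \frac{15819423980}{2641125429}$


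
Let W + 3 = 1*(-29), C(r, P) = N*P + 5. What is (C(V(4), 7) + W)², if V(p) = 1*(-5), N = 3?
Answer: 36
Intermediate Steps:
V(p) = -5
C(r, P) = 5 + 3*P (C(r, P) = 3*P + 5 = 5 + 3*P)
W = -32 (W = -3 + 1*(-29) = -3 - 29 = -32)
(C(V(4), 7) + W)² = ((5 + 3*7) - 32)² = ((5 + 21) - 32)² = (26 - 32)² = (-6)² = 36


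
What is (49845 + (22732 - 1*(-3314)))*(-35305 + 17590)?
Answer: -1344409065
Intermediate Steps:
(49845 + (22732 - 1*(-3314)))*(-35305 + 17590) = (49845 + (22732 + 3314))*(-17715) = (49845 + 26046)*(-17715) = 75891*(-17715) = -1344409065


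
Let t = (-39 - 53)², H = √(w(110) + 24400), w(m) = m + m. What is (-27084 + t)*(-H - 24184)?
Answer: 450306080 + 37240*√6155 ≈ 4.5323e+8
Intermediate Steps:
w(m) = 2*m
H = 2*√6155 (H = √(2*110 + 24400) = √(220 + 24400) = √24620 = 2*√6155 ≈ 156.91)
t = 8464 (t = (-92)² = 8464)
(-27084 + t)*(-H - 24184) = (-27084 + 8464)*(-2*√6155 - 24184) = -18620*(-2*√6155 - 24184) = -18620*(-24184 - 2*√6155) = 450306080 + 37240*√6155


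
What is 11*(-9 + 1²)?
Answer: -88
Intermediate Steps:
11*(-9 + 1²) = 11*(-9 + 1) = 11*(-8) = -88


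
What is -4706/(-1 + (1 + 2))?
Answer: -2353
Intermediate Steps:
-4706/(-1 + (1 + 2)) = -4706/(-1 + 3) = -4706/2 = -4706*½ = -2353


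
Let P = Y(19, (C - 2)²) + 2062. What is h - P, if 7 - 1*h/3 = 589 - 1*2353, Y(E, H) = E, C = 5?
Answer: 3232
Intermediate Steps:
P = 2081 (P = 19 + 2062 = 2081)
h = 5313 (h = 21 - 3*(589 - 1*2353) = 21 - 3*(589 - 2353) = 21 - 3*(-1764) = 21 + 5292 = 5313)
h - P = 5313 - 1*2081 = 5313 - 2081 = 3232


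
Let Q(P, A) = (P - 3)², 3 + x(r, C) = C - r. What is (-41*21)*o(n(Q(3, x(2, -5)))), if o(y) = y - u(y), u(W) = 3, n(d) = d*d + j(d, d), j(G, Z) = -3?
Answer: 5166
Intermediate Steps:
x(r, C) = -3 + C - r (x(r, C) = -3 + (C - r) = -3 + C - r)
Q(P, A) = (-3 + P)²
n(d) = -3 + d² (n(d) = d*d - 3 = d² - 3 = -3 + d²)
o(y) = -3 + y (o(y) = y - 1*3 = y - 3 = -3 + y)
(-41*21)*o(n(Q(3, x(2, -5)))) = (-41*21)*(-3 + (-3 + ((-3 + 3)²)²)) = -861*(-3 + (-3 + (0²)²)) = -861*(-3 + (-3 + 0²)) = -861*(-3 + (-3 + 0)) = -861*(-3 - 3) = -861*(-6) = 5166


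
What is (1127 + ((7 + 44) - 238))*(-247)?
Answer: -232180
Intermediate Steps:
(1127 + ((7 + 44) - 238))*(-247) = (1127 + (51 - 238))*(-247) = (1127 - 187)*(-247) = 940*(-247) = -232180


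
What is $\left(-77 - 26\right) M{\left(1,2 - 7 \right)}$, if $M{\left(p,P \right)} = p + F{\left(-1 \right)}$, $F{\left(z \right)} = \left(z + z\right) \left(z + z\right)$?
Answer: $-515$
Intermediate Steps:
$F{\left(z \right)} = 4 z^{2}$ ($F{\left(z \right)} = 2 z 2 z = 4 z^{2}$)
$M{\left(p,P \right)} = 4 + p$ ($M{\left(p,P \right)} = p + 4 \left(-1\right)^{2} = p + 4 \cdot 1 = p + 4 = 4 + p$)
$\left(-77 - 26\right) M{\left(1,2 - 7 \right)} = \left(-77 - 26\right) \left(4 + 1\right) = \left(-103\right) 5 = -515$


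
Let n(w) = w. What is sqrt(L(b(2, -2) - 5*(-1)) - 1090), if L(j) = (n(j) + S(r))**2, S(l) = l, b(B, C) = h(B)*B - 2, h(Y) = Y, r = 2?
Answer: I*sqrt(1009) ≈ 31.765*I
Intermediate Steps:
b(B, C) = -2 + B**2 (b(B, C) = B*B - 2 = B**2 - 2 = -2 + B**2)
L(j) = (2 + j)**2 (L(j) = (j + 2)**2 = (2 + j)**2)
sqrt(L(b(2, -2) - 5*(-1)) - 1090) = sqrt((2 + ((-2 + 2**2) - 5*(-1)))**2 - 1090) = sqrt((2 + ((-2 + 4) + 5))**2 - 1090) = sqrt((2 + (2 + 5))**2 - 1090) = sqrt((2 + 7)**2 - 1090) = sqrt(9**2 - 1090) = sqrt(81 - 1090) = sqrt(-1009) = I*sqrt(1009)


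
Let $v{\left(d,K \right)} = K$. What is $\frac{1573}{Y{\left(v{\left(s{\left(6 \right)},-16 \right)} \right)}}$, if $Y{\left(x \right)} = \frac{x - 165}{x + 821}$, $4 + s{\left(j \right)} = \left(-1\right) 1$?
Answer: $- \frac{1266265}{181} \approx -6995.9$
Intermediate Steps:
$s{\left(j \right)} = -5$ ($s{\left(j \right)} = -4 - 1 = -5$)
$Y{\left(x \right)} = \frac{-165 + x}{821 + x}$
$\frac{1573}{Y{\left(v{\left(s{\left(6 \right)},-16 \right)} \right)}} = \frac{1573}{\frac{1}{821 - 16} \left(-165 - 16\right)} = \frac{1573}{\frac{1}{805} \left(-181\right)} = \frac{1573}{- \frac{181}{805}} = 1573 \left(- \frac{805}{181}\right) = - \frac{1266265}{181}$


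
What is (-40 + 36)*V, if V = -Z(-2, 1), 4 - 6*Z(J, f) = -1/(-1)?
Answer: 2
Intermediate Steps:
Z(J, f) = ½ (Z(J, f) = ⅔ - (-1)/(6*(-1)) = ⅔ - (-1)*(-1)/6 = ⅔ - ⅙*1 = ⅔ - ⅙ = ½)
V = -½ (V = -1*½ = -½ ≈ -0.50000)
(-40 + 36)*V = (-40 + 36)*(-½) = -4*(-½) = 2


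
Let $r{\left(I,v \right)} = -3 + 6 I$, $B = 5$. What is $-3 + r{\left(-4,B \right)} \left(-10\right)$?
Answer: $267$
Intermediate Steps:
$-3 + r{\left(-4,B \right)} \left(-10\right) = -3 + \left(-3 + 6 \left(-4\right)\right) \left(-10\right) = -3 + \left(-3 - 24\right) \left(-10\right) = -3 - -270 = -3 + 270 = 267$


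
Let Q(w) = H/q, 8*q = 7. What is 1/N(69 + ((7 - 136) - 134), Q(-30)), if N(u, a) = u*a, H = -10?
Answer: 7/15520 ≈ 0.00045103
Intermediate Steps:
q = 7/8 (q = (⅛)*7 = 7/8 ≈ 0.87500)
Q(w) = -80/7 (Q(w) = -10/7/8 = -10*8/7 = -80/7)
N(u, a) = a*u
1/N(69 + ((7 - 136) - 134), Q(-30)) = 1/(-80*(69 + ((7 - 136) - 134))/7) = 1/(-80*(69 + (-129 - 134))/7) = 1/(-80*(69 - 263)/7) = 1/(-80/7*(-194)) = 1/(15520/7) = 7/15520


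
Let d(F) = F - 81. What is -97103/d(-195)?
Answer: 97103/276 ≈ 351.82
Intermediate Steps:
d(F) = -81 + F
-97103/d(-195) = -97103/(-81 - 195) = -97103/(-276) = -97103*(-1/276) = 97103/276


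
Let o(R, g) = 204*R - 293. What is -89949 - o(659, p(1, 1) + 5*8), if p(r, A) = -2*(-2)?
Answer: -224092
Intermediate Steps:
p(r, A) = 4
o(R, g) = -293 + 204*R
-89949 - o(659, p(1, 1) + 5*8) = -89949 - (-293 + 204*659) = -89949 - (-293 + 134436) = -89949 - 1*134143 = -89949 - 134143 = -224092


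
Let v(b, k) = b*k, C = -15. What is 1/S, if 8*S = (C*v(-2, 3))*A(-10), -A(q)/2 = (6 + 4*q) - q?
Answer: 1/540 ≈ 0.0018519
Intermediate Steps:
A(q) = -12 - 6*q (A(q) = -2*((6 + 4*q) - q) = -2*(6 + 3*q) = -12 - 6*q)
S = 540 (S = ((-(-30)*3)*(-12 - 6*(-10)))/8 = ((-15*(-6))*(-12 + 60))/8 = (90*48)/8 = (⅛)*4320 = 540)
1/S = 1/540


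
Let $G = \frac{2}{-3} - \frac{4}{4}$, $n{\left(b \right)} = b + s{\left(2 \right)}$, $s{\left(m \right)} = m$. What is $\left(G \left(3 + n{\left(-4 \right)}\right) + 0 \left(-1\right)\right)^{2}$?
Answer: $\frac{25}{9} \approx 2.7778$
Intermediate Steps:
$n{\left(b \right)} = 2 + b$ ($n{\left(b \right)} = b + 2 = 2 + b$)
$G = - \frac{5}{3}$ ($G = 2 \left(- \frac{1}{3}\right) - 1 = - \frac{2}{3} - 1 = - \frac{5}{3} \approx -1.6667$)
$\left(G \left(3 + n{\left(-4 \right)}\right) + 0 \left(-1\right)\right)^{2} = \left(- \frac{5 \left(3 + \left(2 - 4\right)\right)}{3} + 0 \left(-1\right)\right)^{2} = \left(- \frac{5 \left(3 - 2\right)}{3} + 0\right)^{2} = \left(\left(- \frac{5}{3}\right) 1 + 0\right)^{2} = \left(- \frac{5}{3} + 0\right)^{2} = \left(- \frac{5}{3}\right)^{2} = \frac{25}{9}$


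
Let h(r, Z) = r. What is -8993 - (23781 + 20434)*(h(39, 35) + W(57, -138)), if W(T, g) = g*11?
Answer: 65384992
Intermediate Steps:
W(T, g) = 11*g
-8993 - (23781 + 20434)*(h(39, 35) + W(57, -138)) = -8993 - (23781 + 20434)*(39 + 11*(-138)) = -8993 - 44215*(39 - 1518) = -8993 - 44215*(-1479) = -8993 - 1*(-65393985) = -8993 + 65393985 = 65384992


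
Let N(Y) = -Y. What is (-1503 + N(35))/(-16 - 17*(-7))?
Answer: -1538/103 ≈ -14.932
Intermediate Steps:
(-1503 + N(35))/(-16 - 17*(-7)) = (-1503 - 1*35)/(-16 - 17*(-7)) = (-1503 - 35)/(-16 + 119) = -1538/103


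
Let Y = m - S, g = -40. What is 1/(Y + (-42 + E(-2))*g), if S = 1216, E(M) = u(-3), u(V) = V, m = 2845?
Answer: 1/3429 ≈ 0.00029163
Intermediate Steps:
E(M) = -3
Y = 1629 (Y = 2845 - 1*1216 = 2845 - 1216 = 1629)
1/(Y + (-42 + E(-2))*g) = 1/(1629 + (-42 - 3)*(-40)) = 1/(1629 - 45*(-40)) = 1/(1629 + 1800) = 1/3429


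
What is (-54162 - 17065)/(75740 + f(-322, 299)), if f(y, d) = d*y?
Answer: 71227/20538 ≈ 3.4681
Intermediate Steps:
(-54162 - 17065)/(75740 + f(-322, 299)) = (-54162 - 17065)/(75740 + 299*(-322)) = -71227/(75740 - 96278) = -71227/(-20538) = -71227*(-1/20538) = 71227/20538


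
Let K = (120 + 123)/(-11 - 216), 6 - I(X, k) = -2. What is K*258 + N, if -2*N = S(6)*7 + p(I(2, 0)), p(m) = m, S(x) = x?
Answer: -68369/227 ≈ -301.19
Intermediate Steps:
I(X, k) = 8 (I(X, k) = 6 - 1*(-2) = 6 + 2 = 8)
N = -25 (N = -(6*7 + 8)/2 = -(42 + 8)/2 = -½*50 = -25)
K = -243/227 (K = 243/(-227) = 243*(-1/227) = -243/227 ≈ -1.0705)
K*258 + N = -243/227*258 - 25 = -62694/227 - 25 = -68369/227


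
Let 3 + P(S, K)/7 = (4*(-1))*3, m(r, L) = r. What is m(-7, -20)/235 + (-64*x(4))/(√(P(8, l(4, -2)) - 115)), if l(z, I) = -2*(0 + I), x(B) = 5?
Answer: -7/235 + 32*I*√55/11 ≈ -0.029787 + 21.574*I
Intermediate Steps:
l(z, I) = -2*I
P(S, K) = -105 (P(S, K) = -21 + 7*((4*(-1))*3) = -21 + 7*(-4*3) = -21 + 7*(-12) = -21 - 84 = -105)
m(-7, -20)/235 + (-64*x(4))/(√(P(8, l(4, -2)) - 115)) = -7/235 + (-64*5)/(√(-105 - 115)) = -7*1/235 - 320*(-I*√55/110) = -7/235 - 320*(-I*√55/110) = -7/235 - (-32)*I*√55/11 = -7/235 + 32*I*√55/11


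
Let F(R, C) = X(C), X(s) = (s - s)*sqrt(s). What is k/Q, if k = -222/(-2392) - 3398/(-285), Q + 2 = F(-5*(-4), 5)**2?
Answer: -4095643/681720 ≈ -6.0078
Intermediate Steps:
X(s) = 0 (X(s) = 0*sqrt(s) = 0)
F(R, C) = 0
Q = -2 (Q = -2 + 0**2 = -2 + 0 = -2)
k = 4095643/340860 (k = -222*(-1/2392) - 3398*(-1/285) = 111/1196 + 3398/285 = 4095643/340860 ≈ 12.016)
k/Q = (4095643/340860)/(-2) = (4095643/340860)*(-1/2) = -4095643/681720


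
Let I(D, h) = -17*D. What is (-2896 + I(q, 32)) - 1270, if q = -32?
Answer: -3622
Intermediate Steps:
(-2896 + I(q, 32)) - 1270 = (-2896 - 17*(-32)) - 1270 = (-2896 + 544) - 1270 = -2352 - 1270 = -3622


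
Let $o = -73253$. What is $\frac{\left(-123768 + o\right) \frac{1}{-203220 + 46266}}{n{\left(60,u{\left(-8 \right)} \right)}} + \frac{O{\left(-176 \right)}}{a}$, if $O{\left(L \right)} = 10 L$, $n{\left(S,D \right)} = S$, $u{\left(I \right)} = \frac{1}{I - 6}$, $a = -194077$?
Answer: $\frac{54811587017}{1827669687480} \approx 0.02999$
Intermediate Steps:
$u{\left(I \right)} = \frac{1}{-6 + I}$
$\frac{\left(-123768 + o\right) \frac{1}{-203220 + 46266}}{n{\left(60,u{\left(-8 \right)} \right)}} + \frac{O{\left(-176 \right)}}{a} = \frac{\left(-123768 - 73253\right) \frac{1}{-203220 + 46266}}{60} + \frac{10 \left(-176\right)}{-194077} = - \frac{197021}{-156954} \cdot \frac{1}{60} - - \frac{1760}{194077} = \left(-197021\right) \left(- \frac{1}{156954}\right) \frac{1}{60} + \frac{1760}{194077} = \frac{197021}{156954} \cdot \frac{1}{60} + \frac{1760}{194077} = \frac{197021}{9417240} + \frac{1760}{194077} = \frac{54811587017}{1827669687480}$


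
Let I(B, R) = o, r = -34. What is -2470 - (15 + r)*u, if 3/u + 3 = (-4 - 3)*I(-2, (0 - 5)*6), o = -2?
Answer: -27113/11 ≈ -2464.8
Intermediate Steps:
I(B, R) = -2
u = 3/11 (u = 3/(-3 + (-4 - 3)*(-2)) = 3/(-3 - 7*(-2)) = 3/(-3 + 14) = 3/11 ≈ 0.27273)
-2470 - (15 + r)*u = -2470 - (15 - 34)*3/11 = -2470 - (-19)*3/11 = -2470 - 1*(-57/11) = -2470 + 57/11 = -27113/11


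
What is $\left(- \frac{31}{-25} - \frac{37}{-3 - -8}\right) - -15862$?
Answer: $\frac{396396}{25} \approx 15856.0$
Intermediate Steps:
$\left(- \frac{31}{-25} - \frac{37}{-3 - -8}\right) - -15862 = \left(\left(-31\right) \left(- \frac{1}{25}\right) - \frac{37}{-3 + 8}\right) + 15862 = \left(\frac{31}{25} - \frac{37}{5}\right) + 15862 = - \frac{154}{25} + 15862 = \frac{396396}{25}$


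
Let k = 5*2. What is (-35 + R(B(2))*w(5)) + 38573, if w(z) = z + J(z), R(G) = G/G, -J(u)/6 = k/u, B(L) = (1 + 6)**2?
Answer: 38531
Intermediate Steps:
k = 10
B(L) = 49 (B(L) = 7**2 = 49)
J(u) = -60/u
R(G) = 1
w(z) = z - 60/z
(-35 + R(B(2))*w(5)) + 38573 = (-35 + 1*(5 - 60/5)) + 38573 = (-35 + 1*(5 - 60*1/5)) + 38573 = (-35 + 1*(5 - 12)) + 38573 = (-35 + 1*(-7)) + 38573 = (-35 - 7) + 38573 = -42 + 38573 = 38531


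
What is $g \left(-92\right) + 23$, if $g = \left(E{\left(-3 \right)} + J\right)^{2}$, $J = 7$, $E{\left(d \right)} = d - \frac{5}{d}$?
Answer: $- \frac{26381}{9} \approx -2931.2$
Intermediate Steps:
$E{\left(d \right)} = d - \frac{5}{d}$
$g = \frac{289}{9}$ ($g = \left(\left(-3 - \frac{5}{-3}\right) + 7\right)^{2} = \left(\left(-3 - - \frac{5}{3}\right) + 7\right)^{2} = \left(\left(-3 + \frac{5}{3}\right) + 7\right)^{2} = \left(- \frac{4}{3} + 7\right)^{2} = \left(\frac{17}{3}\right)^{2} = \frac{289}{9} \approx 32.111$)
$g \left(-92\right) + 23 = \frac{289}{9} \left(-92\right) + 23 = - \frac{26588}{9} + 23 = - \frac{26381}{9}$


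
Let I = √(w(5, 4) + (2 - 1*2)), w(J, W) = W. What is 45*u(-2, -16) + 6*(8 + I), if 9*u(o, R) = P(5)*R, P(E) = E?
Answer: -340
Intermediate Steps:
u(o, R) = 5*R/9 (u(o, R) = (5*R)/9 = 5*R/9)
I = 2 (I = √(4 + (2 - 1*2)) = √(4 + (2 - 2)) = √(4 + 0) = √4 = 2)
45*u(-2, -16) + 6*(8 + I) = 45*((5/9)*(-16)) + 6*(8 + 2) = 45*(-80/9) + 6*10 = -400 + 60 = -340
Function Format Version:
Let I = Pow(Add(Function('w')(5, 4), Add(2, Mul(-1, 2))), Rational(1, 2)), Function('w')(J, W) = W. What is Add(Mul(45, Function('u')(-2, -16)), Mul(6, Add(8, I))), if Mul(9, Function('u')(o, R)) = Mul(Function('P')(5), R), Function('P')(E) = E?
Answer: -340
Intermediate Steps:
Function('u')(o, R) = Mul(Rational(5, 9), R) (Function('u')(o, R) = Mul(Rational(1, 9), Mul(5, R)) = Mul(Rational(5, 9), R))
I = 2 (I = Pow(Add(4, Add(2, Mul(-1, 2))), Rational(1, 2)) = Pow(Add(4, Add(2, -2)), Rational(1, 2)) = Pow(Add(4, 0), Rational(1, 2)) = Pow(4, Rational(1, 2)) = 2)
Add(Mul(45, Function('u')(-2, -16)), Mul(6, Add(8, I))) = Add(Mul(45, Mul(Rational(5, 9), -16)), Mul(6, Add(8, 2))) = Add(Mul(45, Rational(-80, 9)), Mul(6, 10)) = Add(-400, 60) = -340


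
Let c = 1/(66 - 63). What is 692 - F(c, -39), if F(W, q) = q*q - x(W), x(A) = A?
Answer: -2486/3 ≈ -828.67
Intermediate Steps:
c = 1/3 ≈ 0.33333
F(W, q) = q**2 - W (F(W, q) = q*q - W = q**2 - W)
692 - F(c, -39) = 692 - ((-39)**2 - 1*1/3) = 692 - (1521 - 1/3) = 692 - 1*4562/3 = 692 - 4562/3 = -2486/3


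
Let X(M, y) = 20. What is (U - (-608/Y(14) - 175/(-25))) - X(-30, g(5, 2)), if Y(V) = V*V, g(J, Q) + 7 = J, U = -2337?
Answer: -115684/49 ≈ -2360.9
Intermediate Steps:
g(J, Q) = -7 + J
Y(V) = V**2
(U - (-608/Y(14) - 175/(-25))) - X(-30, g(5, 2)) = (-2337 - (-608/(14**2) - 175/(-25))) - 1*20 = (-2337 - (-608/196 - 175*(-1/25))) - 20 = (-2337 - (-608*1/196 + 7)) - 20 = (-2337 - (-152/49 + 7)) - 20 = (-2337 - 1*191/49) - 20 = (-2337 - 191/49) - 20 = -114704/49 - 20 = -115684/49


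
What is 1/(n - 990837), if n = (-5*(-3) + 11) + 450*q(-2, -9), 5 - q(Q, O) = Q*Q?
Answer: -1/990361 ≈ -1.0097e-6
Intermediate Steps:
q(Q, O) = 5 - Q² (q(Q, O) = 5 - Q*Q = 5 - Q²)
n = 476 (n = (-5*(-3) + 11) + 450*(5 - 1*(-2)²) = (15 + 11) + 450*(5 - 1*4) = 26 + 450*(5 - 4) = 26 + 450*1 = 26 + 450 = 476)
1/(n - 990837) = 1/(476 - 990837) = 1/(-990361) = -1/990361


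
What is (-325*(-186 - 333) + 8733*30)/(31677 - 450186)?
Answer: -143555/139503 ≈ -1.0290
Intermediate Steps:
(-325*(-186 - 333) + 8733*30)/(31677 - 450186) = (-325*(-519) + 261990)/(-418509) = (168675 + 261990)*(-1/418509) = 430665*(-1/418509) = -143555/139503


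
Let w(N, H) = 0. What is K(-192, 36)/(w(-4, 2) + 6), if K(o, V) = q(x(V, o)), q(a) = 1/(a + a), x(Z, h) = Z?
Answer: 1/432 ≈ 0.0023148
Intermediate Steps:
q(a) = 1/(2*a)
K(o, V) = 1/(2*V)
K(-192, 36)/(w(-4, 2) + 6) = ((1/2)/36)/(0 + 6) = ((1/2)*(1/36))/6 = (1/72)*(1/6) = 1/432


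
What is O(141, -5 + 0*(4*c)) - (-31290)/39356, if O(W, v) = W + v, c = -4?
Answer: 2691853/19678 ≈ 136.79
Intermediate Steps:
O(141, -5 + 0*(4*c)) - (-31290)/39356 = (141 + (-5 + 0*(4*(-4)))) - (-31290)/39356 = (141 + (-5 + 0*(-16))) - (-31290)/39356 = (141 + (-5 + 0)) - 1*(-15645/19678) = (141 - 5) + 15645/19678 = 136 + 15645/19678 = 2691853/19678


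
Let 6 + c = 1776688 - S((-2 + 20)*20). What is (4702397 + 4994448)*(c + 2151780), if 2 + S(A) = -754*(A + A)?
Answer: 43357929709680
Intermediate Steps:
S(A) = -2 - 1508*A (S(A) = -2 - 754*(A + A) = -2 - 1508*A)
c = 2319564 (c = -6 + (1776688 - (-2 - 1508*(-2 + 20)*20)) = -6 + (1776688 - (-2 - 27144*20)) = -6 + (1776688 - (-2 - 1508*360)) = -6 + (1776688 - (-2 - 542880)) = -6 + (1776688 - 1*(-542882)) = -6 + (1776688 + 542882) = -6 + 2319570 = 2319564)
(4702397 + 4994448)*(c + 2151780) = (4702397 + 4994448)*(2319564 + 2151780) = 9696845*4471344 = 43357929709680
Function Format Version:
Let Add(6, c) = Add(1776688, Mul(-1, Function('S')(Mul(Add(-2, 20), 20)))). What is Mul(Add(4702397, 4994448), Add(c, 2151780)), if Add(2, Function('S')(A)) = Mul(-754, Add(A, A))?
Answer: 43357929709680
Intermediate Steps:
Function('S')(A) = Add(-2, Mul(-1508, A)) (Function('S')(A) = Add(-2, Mul(-754, Add(A, A))) = Add(-2, Mul(-754, Mul(2, A))) = Add(-2, Mul(-1508, A)))
c = 2319564 (c = Add(-6, Add(1776688, Mul(-1, Add(-2, Mul(-1508, Mul(Add(-2, 20), 20)))))) = Add(-6, Add(1776688, Mul(-1, Add(-2, Mul(-1508, Mul(18, 20)))))) = Add(-6, Add(1776688, Mul(-1, Add(-2, Mul(-1508, 360))))) = Add(-6, Add(1776688, Mul(-1, Add(-2, -542880)))) = Add(-6, Add(1776688, Mul(-1, -542882))) = Add(-6, Add(1776688, 542882)) = Add(-6, 2319570) = 2319564)
Mul(Add(4702397, 4994448), Add(c, 2151780)) = Mul(Add(4702397, 4994448), Add(2319564, 2151780)) = Mul(9696845, 4471344) = 43357929709680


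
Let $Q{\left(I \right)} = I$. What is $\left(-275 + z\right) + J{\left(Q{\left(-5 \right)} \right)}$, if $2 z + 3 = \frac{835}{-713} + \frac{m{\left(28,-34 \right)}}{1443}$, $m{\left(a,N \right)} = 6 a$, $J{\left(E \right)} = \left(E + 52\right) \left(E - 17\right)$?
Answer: $- \frac{449620760}{342953} \approx -1311.0$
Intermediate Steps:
$J{\left(E \right)} = \left(-17 + E\right) \left(52 + E\right)$ ($J{\left(E \right)} = \left(52 + E\right) \left(-17 + E\right) = \left(-17 + E\right) \left(52 + E\right)$)
$z = - \frac{695283}{342953}$ ($z = - \frac{3}{2} + \frac{\frac{835}{-713} + \frac{6 \cdot 28}{1443}}{2} = - \frac{3}{2} + \frac{835 \left(- \frac{1}{713}\right) + 168 \cdot \frac{1}{1443}}{2} = - \frac{3}{2} + \frac{- \frac{835}{713} + \frac{56}{481}}{2} = - \frac{3}{2} + \frac{1}{2} \left(- \frac{361707}{342953}\right) = - \frac{3}{2} - \frac{361707}{685906} = - \frac{695283}{342953} \approx -2.0273$)
$\left(-275 + z\right) + J{\left(Q{\left(-5 \right)} \right)} = \left(-275 - \frac{695283}{342953}\right) + \left(-884 + \left(-5\right)^{2} + 35 \left(-5\right)\right) = - \frac{95007358}{342953} - 1034 = - \frac{449620760}{342953}$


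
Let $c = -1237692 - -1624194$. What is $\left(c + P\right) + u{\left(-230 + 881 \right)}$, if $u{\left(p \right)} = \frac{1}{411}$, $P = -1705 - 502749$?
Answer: $- \frac{48478271}{411} \approx -1.1795 \cdot 10^{5}$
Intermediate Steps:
$P = -504454$ ($P = -1705 - 502749 = -504454$)
$c = 386502$ ($c = -1237692 + 1624194 = 386502$)
$u{\left(p \right)} = \frac{1}{411}$
$\left(c + P\right) + u{\left(-230 + 881 \right)} = \left(386502 - 504454\right) + \frac{1}{411} = -117952 + \frac{1}{411} = - \frac{48478271}{411}$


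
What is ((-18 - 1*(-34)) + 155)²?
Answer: 29241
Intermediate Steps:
((-18 - 1*(-34)) + 155)² = ((-18 + 34) + 155)² = (16 + 155)² = 171² = 29241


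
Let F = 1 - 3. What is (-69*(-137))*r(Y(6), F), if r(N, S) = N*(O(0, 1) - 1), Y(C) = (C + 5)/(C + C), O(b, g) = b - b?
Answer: -34661/4 ≈ -8665.3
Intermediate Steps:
O(b, g) = 0
F = -2
Y(C) = (5 + C)/(2*C) (Y(C) = (5 + C)/((2*C)) = (5 + C)*(1/(2*C)) = (5 + C)/(2*C))
r(N, S) = -N (r(N, S) = N*(0 - 1) = N*(-1) = -N)
(-69*(-137))*r(Y(6), F) = (-69*(-137))*(-(5 + 6)/(2*6)) = 9453*(-11/(2*6)) = 9453*(-1*11/12) = 9453*(-11/12) = -34661/4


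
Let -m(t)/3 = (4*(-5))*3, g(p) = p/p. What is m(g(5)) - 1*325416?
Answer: -325236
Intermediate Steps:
g(p) = 1
m(t) = 180 (m(t) = -3*4*(-5)*3 = -(-60)*3 = -3*(-60) = 180)
m(g(5)) - 1*325416 = 180 - 1*325416 = 180 - 325416 = -325236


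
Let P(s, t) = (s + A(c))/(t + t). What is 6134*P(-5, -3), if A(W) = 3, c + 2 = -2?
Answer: 6134/3 ≈ 2044.7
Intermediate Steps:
c = -4 (c = -2 - 2 = -4)
P(s, t) = (3 + s)/(2*t) (P(s, t) = (s + 3)/(t + t) = (3 + s)/((2*t)) = (3 + s)*(1/(2*t)) = (3 + s)/(2*t))
6134*P(-5, -3) = 6134*((½)*(3 - 5)/(-3)) = 6134*((½)*(-⅓)*(-2)) = 6134*(⅓) = 6134/3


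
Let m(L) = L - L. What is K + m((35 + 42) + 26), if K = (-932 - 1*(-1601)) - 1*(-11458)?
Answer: 12127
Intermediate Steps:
K = 12127 (K = (-932 + 1601) + 11458 = 669 + 11458 = 12127)
m(L) = 0
K + m((35 + 42) + 26) = 12127 + 0 = 12127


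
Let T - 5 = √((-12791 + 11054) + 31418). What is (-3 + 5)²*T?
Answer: 20 + 4*√29681 ≈ 709.13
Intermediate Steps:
T = 5 + √29681 (T = 5 + √((-12791 + 11054) + 31418) = 5 + √(-1737 + 31418) = 5 + √29681 ≈ 177.28)
(-3 + 5)²*T = (-3 + 5)²*(5 + √29681) = 2²*(5 + √29681) = 4*(5 + √29681) = 20 + 4*√29681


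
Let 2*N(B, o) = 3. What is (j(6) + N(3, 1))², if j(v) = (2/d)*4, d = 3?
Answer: 625/36 ≈ 17.361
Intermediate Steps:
N(B, o) = 3/2 (N(B, o) = (½)*3 = 3/2)
j(v) = 8/3 (j(v) = (2/3)*4 = (2*(⅓))*4 = (⅔)*4 = 8/3)
(j(6) + N(3, 1))² = (8/3 + 3/2)² = (25/6)² = 625/36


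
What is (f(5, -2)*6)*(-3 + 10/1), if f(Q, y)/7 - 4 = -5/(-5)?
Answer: 1470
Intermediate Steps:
f(Q, y) = 35 (f(Q, y) = 28 + 7*(-5/(-5)) = 28 + 7*(-5*(-⅕)) = 28 + 7*1 = 28 + 7 = 35)
(f(5, -2)*6)*(-3 + 10/1) = (35*6)*(-3 + 10/1) = 210*(-3 + 10*1) = 210*(-3 + 10) = 210*7 = 1470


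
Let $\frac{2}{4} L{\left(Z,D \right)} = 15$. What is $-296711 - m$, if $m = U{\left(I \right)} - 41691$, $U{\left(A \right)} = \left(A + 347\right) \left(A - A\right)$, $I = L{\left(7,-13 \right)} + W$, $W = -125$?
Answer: $-255020$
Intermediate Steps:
$L{\left(Z,D \right)} = 30$ ($L{\left(Z,D \right)} = 2 \cdot 15 = 30$)
$I = -95$ ($I = 30 - 125 = -95$)
$U{\left(A \right)} = 0$ ($U{\left(A \right)} = \left(347 + A\right) 0 = 0$)
$m = -41691$ ($m = 0 - 41691 = -41691$)
$-296711 - m = -296711 - -41691 = -296711 + 41691 = -255020$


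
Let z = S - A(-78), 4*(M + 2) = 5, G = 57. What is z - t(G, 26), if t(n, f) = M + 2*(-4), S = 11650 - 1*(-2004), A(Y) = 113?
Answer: 54199/4 ≈ 13550.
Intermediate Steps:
M = -3/4 (M = -2 + (1/4)*5 = -2 + 5/4 = -3/4 ≈ -0.75000)
S = 13654 (S = 11650 + 2004 = 13654)
t(n, f) = -35/4 (t(n, f) = -3/4 + 2*(-4) = -3/4 - 8 = -35/4)
z = 13541 (z = 13654 - 1*113 = 13654 - 113 = 13541)
z - t(G, 26) = 13541 - 1*(-35/4) = 13541 + 35/4 = 54199/4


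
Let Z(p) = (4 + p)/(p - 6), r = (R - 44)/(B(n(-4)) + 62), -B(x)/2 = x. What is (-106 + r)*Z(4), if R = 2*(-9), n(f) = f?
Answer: 14964/35 ≈ 427.54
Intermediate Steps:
B(x) = -2*x
R = -18
r = -31/35 (r = (-18 - 44)/(-2*(-4) + 62) = -62/(8 + 62) = -62/70 = -62*1/70 = -31/35 ≈ -0.88571)
Z(p) = (4 + p)/(-6 + p)
(-106 + r)*Z(4) = (-106 - 31/35)*((4 + 4)/(-6 + 4)) = -3741*8/(35*(-2)) = -(-3741)*8/70 = -3741/35*(-4) = 14964/35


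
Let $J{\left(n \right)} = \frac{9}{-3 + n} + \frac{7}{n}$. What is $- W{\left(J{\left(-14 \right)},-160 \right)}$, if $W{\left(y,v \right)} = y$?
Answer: $\frac{35}{34} \approx 1.0294$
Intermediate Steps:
$J{\left(n \right)} = \frac{7}{n} + \frac{9}{-3 + n}$
$- W{\left(J{\left(-14 \right)},-160 \right)} = - \frac{-21 + 16 \left(-14\right)}{\left(-14\right) \left(-3 - 14\right)} = - \frac{\left(-1\right) \left(-21 - 224\right)}{14 \left(-17\right)} = - \frac{\left(-1\right) \left(-1\right) \left(-245\right)}{14 \cdot 17} = \left(-1\right) \left(- \frac{35}{34}\right) = \frac{35}{34}$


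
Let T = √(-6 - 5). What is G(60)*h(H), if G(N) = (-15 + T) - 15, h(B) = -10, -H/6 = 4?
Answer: 300 - 10*I*√11 ≈ 300.0 - 33.166*I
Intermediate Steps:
H = -24 (H = -6*4 = -24)
T = I*√11 (T = √(-11) = I*√11 ≈ 3.3166*I)
G(N) = -30 + I*√11 (G(N) = (-15 + I*√11) - 15 = -30 + I*√11)
G(60)*h(H) = (-30 + I*√11)*(-10) = 300 - 10*I*√11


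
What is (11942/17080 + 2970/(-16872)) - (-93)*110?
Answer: 2193577621/214415 ≈ 10231.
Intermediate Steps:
(11942/17080 + 2970/(-16872)) - (-93)*110 = (11942*(1/17080) + 2970*(-1/16872)) - 1*(-10230) = (853/1220 - 495/2812) + 10230 = 112171/214415 + 10230 = 2193577621/214415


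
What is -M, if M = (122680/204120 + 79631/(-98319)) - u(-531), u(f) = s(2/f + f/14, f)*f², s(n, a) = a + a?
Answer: -50078962733700718/167240619 ≈ -2.9944e+8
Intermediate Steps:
s(n, a) = 2*a
u(f) = 2*f³ (u(f) = (2*f)*f² = 2*f³)
M = 50078962733700718/167240619 (M = (122680/204120 + 79631/(-98319)) - 2*(-531)³ = (122680*(1/204120) + 79631*(-1/98319)) - 2*(-149721291) = (3067/5103 - 79631/98319) - 1*(-299442582) = -34937540/167240619 + 299442582 = 50078962733700718/167240619 ≈ 2.9944e+8)
-M = -1*50078962733700718/167240619 = -50078962733700718/167240619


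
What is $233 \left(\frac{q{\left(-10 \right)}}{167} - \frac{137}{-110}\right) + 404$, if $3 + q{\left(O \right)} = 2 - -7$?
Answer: $\frac{12906067}{18370} \approx 702.56$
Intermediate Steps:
$q{\left(O \right)} = 6$ ($q{\left(O \right)} = -3 + \left(2 - -7\right) = -3 + \left(2 + 7\right) = -3 + 9 = 6$)
$233 \left(\frac{q{\left(-10 \right)}}{167} - \frac{137}{-110}\right) + 404 = 233 \left(\frac{6}{167} - \frac{137}{-110}\right) + 404 = 233 \left(6 \cdot \frac{1}{167} - - \frac{137}{110}\right) + 404 = 233 \left(\frac{6}{167} + \frac{137}{110}\right) + 404 = 233 \cdot \frac{23539}{18370} + 404 = \frac{5484587}{18370} + 404 = \frac{12906067}{18370}$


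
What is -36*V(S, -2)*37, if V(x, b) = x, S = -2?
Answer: 2664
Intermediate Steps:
-36*V(S, -2)*37 = -36*(-2)*37 = 72*37 = 2664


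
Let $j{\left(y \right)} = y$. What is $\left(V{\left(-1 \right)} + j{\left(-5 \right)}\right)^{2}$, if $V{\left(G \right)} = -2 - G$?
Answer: $36$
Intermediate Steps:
$\left(V{\left(-1 \right)} + j{\left(-5 \right)}\right)^{2} = \left(\left(-2 - -1\right) - 5\right)^{2} = \left(\left(-2 + 1\right) - 5\right)^{2} = \left(-1 - 5\right)^{2} = \left(-6\right)^{2} = 36$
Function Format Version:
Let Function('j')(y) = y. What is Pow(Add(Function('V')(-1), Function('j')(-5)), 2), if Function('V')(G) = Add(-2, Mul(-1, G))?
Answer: 36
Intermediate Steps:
Pow(Add(Function('V')(-1), Function('j')(-5)), 2) = Pow(Add(Add(-2, Mul(-1, -1)), -5), 2) = Pow(Add(Add(-2, 1), -5), 2) = Pow(Add(-1, -5), 2) = Pow(-6, 2) = 36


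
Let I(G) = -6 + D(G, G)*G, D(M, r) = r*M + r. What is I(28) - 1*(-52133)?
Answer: 74863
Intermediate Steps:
D(M, r) = r + M*r (D(M, r) = M*r + r = r + M*r)
I(G) = -6 + G**2*(1 + G) (I(G) = -6 + (G*(1 + G))*G = -6 + G**2*(1 + G))
I(28) - 1*(-52133) = (-6 + 28**2*(1 + 28)) - 1*(-52133) = (-6 + 784*29) + 52133 = (-6 + 22736) + 52133 = 22730 + 52133 = 74863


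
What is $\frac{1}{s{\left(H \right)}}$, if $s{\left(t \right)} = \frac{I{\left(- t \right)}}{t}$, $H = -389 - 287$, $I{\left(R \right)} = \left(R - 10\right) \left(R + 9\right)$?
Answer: $- \frac{338}{228105} \approx -0.0014818$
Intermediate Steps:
$I{\left(R \right)} = \left(-10 + R\right) \left(9 + R\right)$
$H = -676$ ($H = -389 - 287 = -676$)
$s{\left(t \right)} = \frac{-90 + t + t^{2}}{t}$ ($s{\left(t \right)} = \frac{-90 + \left(- t\right)^{2} - - t}{t} = \frac{-90 + t^{2} + t}{t} = \frac{-90 + t + t^{2}}{t}$)
$\frac{1}{s{\left(H \right)}} = \frac{1}{1 - 676 - \frac{90}{-676}} = \frac{1}{1 - 676 - - \frac{45}{338}} = \frac{1}{1 - 676 + \frac{45}{338}} = \frac{1}{- \frac{228105}{338}} = - \frac{338}{228105}$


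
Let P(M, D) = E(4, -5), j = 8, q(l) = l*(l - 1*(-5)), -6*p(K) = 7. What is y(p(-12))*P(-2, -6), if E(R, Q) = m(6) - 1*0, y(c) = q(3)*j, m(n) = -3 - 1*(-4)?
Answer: 192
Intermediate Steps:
m(n) = 1 (m(n) = -3 + 4 = 1)
p(K) = -7/6 (p(K) = -⅙*7 = -7/6)
q(l) = l*(5 + l) (q(l) = l*(l + 5) = l*(5 + l))
y(c) = 192 (y(c) = (3*(5 + 3))*8 = (3*8)*8 = 24*8 = 192)
E(R, Q) = 1 (E(R, Q) = 1 - 1*0 = 1 + 0 = 1)
P(M, D) = 1
y(p(-12))*P(-2, -6) = 192*1 = 192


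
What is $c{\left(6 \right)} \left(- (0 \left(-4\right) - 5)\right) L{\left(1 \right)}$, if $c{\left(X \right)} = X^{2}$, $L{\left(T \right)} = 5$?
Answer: $900$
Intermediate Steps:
$c{\left(6 \right)} \left(- (0 \left(-4\right) - 5)\right) L{\left(1 \right)} = 6^{2} \left(- (0 \left(-4\right) - 5)\right) 5 = 36 \left(- (0 - 5)\right) 5 = 36 \left(\left(-1\right) \left(-5\right)\right) 5 = 36 \cdot 5 \cdot 5 = 180 \cdot 5 = 900$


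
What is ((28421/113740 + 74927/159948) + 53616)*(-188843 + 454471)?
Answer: 1472154705267516524/103366395 ≈ 1.4242e+10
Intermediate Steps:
((28421/113740 + 74927/159948) + 53616)*(-188843 + 454471) = ((28421*(1/113740) + 74927*(1/159948)) + 53616)*265628 = ((28421/113740 + 74927/159948) + 53616)*265628 = (816754943/1137030345 + 53616)*265628 = (60963835732463/1137030345)*265628 = 1472154705267516524/103366395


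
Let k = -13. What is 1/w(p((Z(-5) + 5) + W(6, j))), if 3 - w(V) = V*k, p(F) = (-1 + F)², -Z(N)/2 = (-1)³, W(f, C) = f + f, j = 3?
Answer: 1/4215 ≈ 0.00023725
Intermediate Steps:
W(f, C) = 2*f
Z(N) = 2 (Z(N) = -2*(-1)³ = -2*(-1) = 2)
w(V) = 3 + 13*V (w(V) = 3 - V*(-13) = 3 - (-13)*V = 3 + 13*V)
1/w(p((Z(-5) + 5) + W(6, j))) = 1/(3 + 13*(-1 + ((2 + 5) + 2*6))²) = 1/(3 + 13*(-1 + (7 + 12))²) = 1/(3 + 13*(-1 + 19)²) = 1/(3 + 13*18²) = 1/(3 + 13*324) = 1/(3 + 4212) = 1/4215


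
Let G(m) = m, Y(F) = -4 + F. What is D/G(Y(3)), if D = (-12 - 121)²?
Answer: -17689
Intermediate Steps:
D = 17689 (D = (-133)² = 17689)
D/G(Y(3)) = 17689/(-4 + 3) = 17689/(-1) = 17689*(-1) = -17689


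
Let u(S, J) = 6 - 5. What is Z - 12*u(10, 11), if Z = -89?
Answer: -101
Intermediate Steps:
u(S, J) = 1
Z - 12*u(10, 11) = -89 - 12*1 = -89 - 12 = -101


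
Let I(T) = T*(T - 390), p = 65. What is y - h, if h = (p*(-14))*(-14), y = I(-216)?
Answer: 118156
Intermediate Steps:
I(T) = T*(-390 + T)
y = 130896 (y = -216*(-390 - 216) = -216*(-606) = 130896)
h = 12740 (h = (65*(-14))*(-14) = -910*(-14) = 12740)
y - h = 130896 - 1*12740 = 130896 - 12740 = 118156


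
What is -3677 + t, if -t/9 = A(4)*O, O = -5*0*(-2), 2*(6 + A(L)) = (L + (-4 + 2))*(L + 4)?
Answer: -3677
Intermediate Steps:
A(L) = -6 + (-2 + L)*(4 + L)/2 (A(L) = -6 + ((L + (-4 + 2))*(L + 4))/2 = -6 + ((L - 2)*(4 + L))/2 = -6 + ((-2 + L)*(4 + L))/2 = -6 + (-2 + L)*(4 + L)/2)
O = 0 (O = 0*(-2) = 0)
t = 0 (t = -9*(-10 + 4 + (½)*4²)*0 = -9*(-10 + 4 + (½)*16)*0 = -9*(-10 + 4 + 8)*0 = -18*0 = -9*0 = 0)
-3677 + t = -3677 + 0 = -3677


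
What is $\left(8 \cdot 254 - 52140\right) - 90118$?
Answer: $-140226$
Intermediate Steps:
$\left(8 \cdot 254 - 52140\right) - 90118 = \left(2032 - 52140\right) - 90118 = -50108 - 90118 = -140226$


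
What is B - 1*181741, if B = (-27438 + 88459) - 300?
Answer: -121020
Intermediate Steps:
B = 60721 (B = 61021 - 300 = 60721)
B - 1*181741 = 60721 - 1*181741 = 60721 - 181741 = -121020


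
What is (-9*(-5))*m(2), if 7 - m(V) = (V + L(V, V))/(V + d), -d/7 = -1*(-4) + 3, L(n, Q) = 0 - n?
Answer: 315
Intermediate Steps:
L(n, Q) = -n
d = -49 (d = -7*(-1*(-4) + 3) = -7*(4 + 3) = -7*7 = -49)
m(V) = 7 (m(V) = 7 - (V - V)/(V - 49) = 7 - 0/(-49 + V) = 7 - 1*0 = 7 + 0 = 7)
(-9*(-5))*m(2) = -9*(-5)*7 = 45*7 = 315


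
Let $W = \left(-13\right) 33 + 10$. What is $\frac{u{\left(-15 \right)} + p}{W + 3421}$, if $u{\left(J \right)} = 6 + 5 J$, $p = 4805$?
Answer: $\frac{2368}{1501} \approx 1.5776$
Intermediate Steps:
$W = -419$ ($W = -429 + 10 = -419$)
$\frac{u{\left(-15 \right)} + p}{W + 3421} = \frac{\left(6 + 5 \left(-15\right)\right) + 4805}{-419 + 3421} = \frac{\left(6 - 75\right) + 4805}{3002} = \left(-69 + 4805\right) \frac{1}{3002} = 4736 \cdot \frac{1}{3002} = \frac{2368}{1501}$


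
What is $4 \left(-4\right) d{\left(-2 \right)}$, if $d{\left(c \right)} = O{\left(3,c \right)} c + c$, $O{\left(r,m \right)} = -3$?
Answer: $-64$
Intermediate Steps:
$d{\left(c \right)} = - 2 c$ ($d{\left(c \right)} = - 3 c + c = - 2 c$)
$4 \left(-4\right) d{\left(-2 \right)} = 4 \left(-4\right) \left(\left(-2\right) \left(-2\right)\right) = \left(-16\right) 4 = -64$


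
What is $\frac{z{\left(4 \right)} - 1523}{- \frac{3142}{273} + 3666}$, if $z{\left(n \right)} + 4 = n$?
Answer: $- \frac{415779}{997676} \approx -0.41675$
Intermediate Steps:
$z{\left(n \right)} = -4 + n$
$\frac{z{\left(4 \right)} - 1523}{- \frac{3142}{273} + 3666} = \frac{\left(-4 + 4\right) - 1523}{- \frac{3142}{273} + 3666} = \frac{0 - 1523}{\left(-3142\right) \frac{1}{273} + 3666} = - \frac{1523}{- \frac{3142}{273} + 3666} = - \frac{1523}{\frac{997676}{273}} = \left(-1523\right) \frac{273}{997676} = - \frac{415779}{997676}$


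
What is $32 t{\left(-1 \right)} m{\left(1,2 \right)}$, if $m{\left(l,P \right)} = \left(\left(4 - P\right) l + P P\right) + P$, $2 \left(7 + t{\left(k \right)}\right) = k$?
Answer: $-1920$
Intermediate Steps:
$t{\left(k \right)} = -7 + \frac{k}{2}$
$m{\left(l,P \right)} = P + P^{2} + l \left(4 - P\right)$ ($m{\left(l,P \right)} = \left(l \left(4 - P\right) + P^{2}\right) + P = \left(P^{2} + l \left(4 - P\right)\right) + P = P + P^{2} + l \left(4 - P\right)$)
$32 t{\left(-1 \right)} m{\left(1,2 \right)} = 32 \left(-7 + \frac{1}{2} \left(-1\right)\right) \left(2 + 2^{2} + 4 \cdot 1 - 2 \cdot 1\right) = 32 \left(-7 - \frac{1}{2}\right) \left(2 + 4 + 4 - 2\right) = 32 \left(- \frac{15}{2}\right) 8 = \left(-240\right) 8 = -1920$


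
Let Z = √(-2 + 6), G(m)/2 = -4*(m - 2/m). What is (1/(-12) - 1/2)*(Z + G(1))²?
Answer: -175/3 ≈ -58.333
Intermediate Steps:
G(m) = -8*m + 16/m (G(m) = 2*(-4*(m - 2/m)) = 2*(-4*m + 8/m) = -8*m + 16/m)
Z = 2 (Z = √4 = 2)
(1/(-12) - 1/2)*(Z + G(1))² = (1/(-12) - 1/2)*(2 + (-8*1 + 16/1))² = (1*(-1/12) - 1*½)*(2 + (-8 + 16*1))² = (-1/12 - ½)*(2 + (-8 + 16))² = -7*(2 + 8)²/12 = -7/12*10² = -7/12*100 = -175/3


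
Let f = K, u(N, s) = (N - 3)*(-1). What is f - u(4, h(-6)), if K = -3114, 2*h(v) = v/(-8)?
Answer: -3113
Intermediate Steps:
h(v) = -v/16 (h(v) = (v/(-8))/2 = (v*(-1/8))/2 = (-v/8)/2 = -v/16)
u(N, s) = 3 - N (u(N, s) = (-3 + N)*(-1) = 3 - N)
f = -3114
f - u(4, h(-6)) = -3114 - (3 - 1*4) = -3114 - (3 - 4) = -3114 - 1*(-1) = -3114 + 1 = -3113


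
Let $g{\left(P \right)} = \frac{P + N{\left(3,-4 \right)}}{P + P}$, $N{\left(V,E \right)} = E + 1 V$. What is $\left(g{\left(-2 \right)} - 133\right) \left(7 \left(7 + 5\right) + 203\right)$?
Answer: $- \frac{151823}{4} \approx -37956.0$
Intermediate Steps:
$N{\left(V,E \right)} = E + V$
$g{\left(P \right)} = \frac{-1 + P}{2 P}$ ($g{\left(P \right)} = \frac{P + \left(-4 + 3\right)}{P + P} = \frac{P - 1}{2 P} = \left(-1 + P\right) \frac{1}{2 P} = \frac{-1 + P}{2 P}$)
$\left(g{\left(-2 \right)} - 133\right) \left(7 \left(7 + 5\right) + 203\right) = \left(\frac{-1 - 2}{2 \left(-2\right)} - 133\right) \left(7 \left(7 + 5\right) + 203\right) = \left(\frac{1}{2} \left(- \frac{1}{2}\right) \left(-3\right) - 133\right) \left(7 \cdot 12 + 203\right) = \left(\frac{3}{4} - 133\right) \left(84 + 203\right) = \left(- \frac{529}{4}\right) 287 = - \frac{151823}{4}$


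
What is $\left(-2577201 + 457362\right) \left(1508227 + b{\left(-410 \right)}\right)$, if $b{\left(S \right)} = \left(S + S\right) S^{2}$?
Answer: $289005649022547$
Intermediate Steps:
$b{\left(S \right)} = 2 S^{3}$ ($b{\left(S \right)} = 2 S S^{2} = 2 S^{3}$)
$\left(-2577201 + 457362\right) \left(1508227 + b{\left(-410 \right)}\right) = \left(-2577201 + 457362\right) \left(1508227 + 2 \left(-410\right)^{3}\right) = - 2119839 \left(1508227 + 2 \left(-68921000\right)\right) = - 2119839 \left(1508227 - 137842000\right) = \left(-2119839\right) \left(-136333773\right) = 289005649022547$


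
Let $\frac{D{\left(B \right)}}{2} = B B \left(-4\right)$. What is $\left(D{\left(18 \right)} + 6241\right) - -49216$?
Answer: $52865$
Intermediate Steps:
$D{\left(B \right)} = - 8 B^{2}$ ($D{\left(B \right)} = 2 B B \left(-4\right) = 2 B^{2} \left(-4\right) = 2 \left(- 4 B^{2}\right) = - 8 B^{2}$)
$\left(D{\left(18 \right)} + 6241\right) - -49216 = \left(- 8 \cdot 18^{2} + 6241\right) - -49216 = \left(\left(-8\right) 324 + 6241\right) + 49216 = \left(-2592 + 6241\right) + 49216 = 3649 + 49216 = 52865$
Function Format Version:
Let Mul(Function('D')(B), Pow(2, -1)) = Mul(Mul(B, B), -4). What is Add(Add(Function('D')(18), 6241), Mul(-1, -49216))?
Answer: 52865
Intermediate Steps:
Function('D')(B) = Mul(-8, Pow(B, 2)) (Function('D')(B) = Mul(2, Mul(Mul(B, B), -4)) = Mul(2, Mul(Pow(B, 2), -4)) = Mul(2, Mul(-4, Pow(B, 2))) = Mul(-8, Pow(B, 2)))
Add(Add(Function('D')(18), 6241), Mul(-1, -49216)) = Add(Add(Mul(-8, Pow(18, 2)), 6241), Mul(-1, -49216)) = Add(Add(Mul(-8, 324), 6241), 49216) = Add(Add(-2592, 6241), 49216) = Add(3649, 49216) = 52865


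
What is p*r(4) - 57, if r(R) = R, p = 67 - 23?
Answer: 119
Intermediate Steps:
p = 44
p*r(4) - 57 = 44*4 - 57 = 176 - 57 = 119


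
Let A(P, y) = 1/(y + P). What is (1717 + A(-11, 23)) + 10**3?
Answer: 32605/12 ≈ 2717.1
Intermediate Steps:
A(P, y) = 1/(P + y)
(1717 + A(-11, 23)) + 10**3 = (1717 + 1/(-11 + 23)) + 10**3 = (1717 + 1/12) + 1000 = 20605/12 + 1000 = 32605/12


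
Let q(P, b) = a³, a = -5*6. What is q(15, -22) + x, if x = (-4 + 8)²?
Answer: -26984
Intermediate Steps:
x = 16 (x = 4² = 16)
a = -30
q(P, b) = -27000 (q(P, b) = (-30)³ = -27000)
q(15, -22) + x = -27000 + 16 = -26984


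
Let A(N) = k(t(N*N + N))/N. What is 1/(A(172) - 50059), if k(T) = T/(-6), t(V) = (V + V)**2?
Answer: -3/10445753 ≈ -2.8720e-7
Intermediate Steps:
t(V) = 4*V**2 (t(V) = (2*V)**2 = 4*V**2)
k(T) = -T/6 (k(T) = T*(-1/6) = -T/6)
A(N) = -2*(N + N**2)**2/(3*N) (A(N) = (-2*(N*N + N)**2/3)/N = (-2*(N**2 + N)**2/3)/N = (-2*(N + N**2)**2/3)/N = -2*(N + N**2)**2/(3*N))
1/(A(172) - 50059) = 1/(-2/3*172*(1 + 172)**2 - 50059) = 1/(-2/3*172*173**2 - 50059) = 1/(-2/3*172*29929 - 50059) = 1/(-10295576/3 - 50059) = 1/(-10445753/3) = -3/10445753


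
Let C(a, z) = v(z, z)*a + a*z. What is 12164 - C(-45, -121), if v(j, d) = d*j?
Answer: 665564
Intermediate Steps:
C(a, z) = a*z + a*z**2 (C(a, z) = (z*z)*a + a*z = z**2*a + a*z = a*z**2 + a*z = a*z + a*z**2)
12164 - C(-45, -121) = 12164 - (-45)*(-121)*(1 - 121) = 12164 - (-45)*(-121)*(-120) = 12164 - 1*(-653400) = 12164 + 653400 = 665564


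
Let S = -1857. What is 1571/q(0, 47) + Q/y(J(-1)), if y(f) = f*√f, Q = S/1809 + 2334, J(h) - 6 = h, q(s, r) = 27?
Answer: 1571/27 + 1406783*√5/15075 ≈ 266.85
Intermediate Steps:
J(h) = 6 + h
Q = 1406783/603 (Q = -1857/1809 + 2334 = -1857*1/1809 + 2334 = -619/603 + 2334 = 1406783/603 ≈ 2333.0)
y(f) = f^(3/2)
1571/q(0, 47) + Q/y(J(-1)) = 1571/27 + 1406783/(603*((6 - 1)^(3/2))) = 1571*(1/27) + 1406783/(603*(5^(3/2))) = 1571/27 + 1406783/(603*((5*√5))) = 1571/27 + 1406783*(√5/25)/603 = 1571/27 + 1406783*√5/15075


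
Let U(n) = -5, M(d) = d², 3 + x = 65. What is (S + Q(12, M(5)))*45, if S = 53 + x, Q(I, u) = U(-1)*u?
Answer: -450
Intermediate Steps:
x = 62 (x = -3 + 65 = 62)
Q(I, u) = -5*u
S = 115 (S = 53 + 62 = 115)
(S + Q(12, M(5)))*45 = (115 - 5*5²)*45 = (115 - 5*25)*45 = (115 - 125)*45 = -10*45 = -450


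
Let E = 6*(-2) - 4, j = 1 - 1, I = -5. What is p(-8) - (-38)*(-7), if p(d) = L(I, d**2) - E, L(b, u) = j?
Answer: -250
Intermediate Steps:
j = 0
E = -16 (E = -12 - 4 = -16)
L(b, u) = 0
p(d) = 16 (p(d) = 0 - 1*(-16) = 0 + 16 = 16)
p(-8) - (-38)*(-7) = 16 - (-38)*(-7) = 16 - 19*14 = 16 - 266 = -250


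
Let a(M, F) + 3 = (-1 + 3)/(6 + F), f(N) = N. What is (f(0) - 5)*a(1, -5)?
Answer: 5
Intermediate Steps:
a(M, F) = -3 + 2/(6 + F) (a(M, F) = -3 + (-1 + 3)/(6 + F) = -3 + 2/(6 + F))
(f(0) - 5)*a(1, -5) = (0 - 5)*((-16 - 3*(-5))/(6 - 5)) = -5*(-16 + 15)/1 = -5*(-1) = 5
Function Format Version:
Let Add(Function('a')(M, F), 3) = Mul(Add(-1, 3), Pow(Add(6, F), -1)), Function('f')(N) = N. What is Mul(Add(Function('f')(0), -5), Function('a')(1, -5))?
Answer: 5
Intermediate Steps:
Function('a')(M, F) = Add(-3, Mul(2, Pow(Add(6, F), -1))) (Function('a')(M, F) = Add(-3, Mul(Add(-1, 3), Pow(Add(6, F), -1))) = Add(-3, Mul(2, Pow(Add(6, F), -1))))
Mul(Add(Function('f')(0), -5), Function('a')(1, -5)) = Mul(Add(0, -5), Mul(Pow(Add(6, -5), -1), Add(-16, Mul(-3, -5)))) = Mul(-5, Mul(Pow(1, -1), Add(-16, 15))) = Mul(-5, Mul(1, -1)) = Mul(-5, -1) = 5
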